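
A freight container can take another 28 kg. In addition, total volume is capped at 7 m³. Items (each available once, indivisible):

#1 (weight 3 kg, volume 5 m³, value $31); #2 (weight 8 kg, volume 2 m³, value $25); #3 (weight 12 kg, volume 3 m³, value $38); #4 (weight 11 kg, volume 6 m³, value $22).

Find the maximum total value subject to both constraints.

Feasible sets respecting both limits:
- #2+#3: weight 20, volume 5, value 63
- #1+#2: weight 11, volume 7, value 56
- #3: weight 12, volume 3, value 38
- #1: weight 3, volume 5, value 31
Best: $63.

$63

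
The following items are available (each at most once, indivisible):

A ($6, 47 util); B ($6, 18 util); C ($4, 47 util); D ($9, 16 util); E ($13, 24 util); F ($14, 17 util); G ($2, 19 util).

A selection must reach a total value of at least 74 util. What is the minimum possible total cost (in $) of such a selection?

Subsets with value ≥ 74, sorted by total cost:
- A+C: cost 10, value 94
- A+C+G: cost 12, value 113
Minimum cost: 10 $.

10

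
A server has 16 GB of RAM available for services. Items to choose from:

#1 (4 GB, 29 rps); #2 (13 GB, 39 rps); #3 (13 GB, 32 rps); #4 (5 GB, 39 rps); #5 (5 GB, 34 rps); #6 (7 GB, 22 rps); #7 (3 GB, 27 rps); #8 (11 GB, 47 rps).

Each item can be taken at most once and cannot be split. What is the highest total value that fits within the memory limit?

102 rps

Check high-value combinations within 16 GB:
- #1+#4+#5: memory 4+5+5=14, value 29+39+34=102
- #4+#5+#7: memory 5+5+3=13, value 39+34+27=100
- #1+#4+#7: memory 4+5+3=12, value 29+39+27=95
- #1+#5+#7: memory 4+5+3=12, value 29+34+27=90
- #1+#4+#6: memory 4+5+7=16, value 29+39+22=90
Best: 102 rps.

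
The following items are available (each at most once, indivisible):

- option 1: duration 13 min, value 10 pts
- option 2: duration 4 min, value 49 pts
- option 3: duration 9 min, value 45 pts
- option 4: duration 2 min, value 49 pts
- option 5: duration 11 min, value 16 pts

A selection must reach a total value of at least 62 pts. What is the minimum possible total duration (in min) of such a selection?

Subsets with value ≥ 62, sorted by total duration:
- option 2+option 4: duration 6, value 98
- option 3+option 4: duration 11, value 94
- option 2+option 3: duration 13, value 94
Minimum duration: 6 min.

6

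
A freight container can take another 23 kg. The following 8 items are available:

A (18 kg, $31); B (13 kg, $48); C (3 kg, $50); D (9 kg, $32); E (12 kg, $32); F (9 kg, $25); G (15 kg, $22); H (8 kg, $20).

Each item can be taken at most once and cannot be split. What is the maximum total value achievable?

$107

Check high-value combinations within 23 kg:
- C+D+F: weight 3+9+9=21, value 50+32+25=107
- C+D+H: weight 3+9+8=20, value 50+32+20=102
- C+E+H: weight 3+12+8=23, value 50+32+20=102
Best: $107.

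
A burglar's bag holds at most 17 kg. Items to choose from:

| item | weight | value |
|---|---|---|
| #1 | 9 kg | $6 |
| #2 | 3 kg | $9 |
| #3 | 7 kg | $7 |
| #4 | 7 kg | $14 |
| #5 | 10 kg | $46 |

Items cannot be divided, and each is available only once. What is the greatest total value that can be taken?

$60

Check high-value combinations within 17 kg:
- #4+#5: weight 7+10=17, value 14+46=60
- #2+#5: weight 3+10=13, value 9+46=55
- #3+#5: weight 7+10=17, value 7+46=53
- #5: weight 10, value 46
Best: $60.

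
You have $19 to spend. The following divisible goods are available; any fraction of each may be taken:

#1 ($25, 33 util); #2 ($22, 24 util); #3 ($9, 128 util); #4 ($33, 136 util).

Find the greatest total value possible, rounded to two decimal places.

169.21

Take in order of value per unit:
- #3 (128/9 per unit): all 9 → value 128, running total 128.00
- #4 (136/33 per unit): 10 of 33 → value 10×136/33 = 41.2121, running total 169.21
Total 169.21.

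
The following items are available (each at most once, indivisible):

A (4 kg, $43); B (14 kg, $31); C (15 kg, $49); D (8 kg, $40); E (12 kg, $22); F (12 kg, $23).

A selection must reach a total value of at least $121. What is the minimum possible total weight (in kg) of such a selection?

27

Subsets with value ≥ 121, sorted by total weight:
- A+C+D: weight 27, value 132
- A+B+C: weight 33, value 123
Minimum weight: 27 kg.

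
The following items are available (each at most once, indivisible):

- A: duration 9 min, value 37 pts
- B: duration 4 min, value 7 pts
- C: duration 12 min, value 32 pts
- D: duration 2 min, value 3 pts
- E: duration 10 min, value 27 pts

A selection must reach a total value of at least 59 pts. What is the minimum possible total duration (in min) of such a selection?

19

Subsets with value ≥ 59, sorted by total duration:
- A+E: duration 19, value 64
- A+C: duration 21, value 69
- A+D+E: duration 21, value 67
- C+E: duration 22, value 59
Minimum duration: 19 min.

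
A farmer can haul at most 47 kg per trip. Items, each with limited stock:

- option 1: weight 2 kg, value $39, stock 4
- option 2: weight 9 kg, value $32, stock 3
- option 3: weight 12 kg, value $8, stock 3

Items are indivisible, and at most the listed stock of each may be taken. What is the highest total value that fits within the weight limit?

Top feasible selections:
- 4×option 1 + 3×option 2 + 1×option 3: weight 47, value 260
- 4×option 1 + 3×option 2: weight 35, value 252
- 4×option 1 + 2×option 2 + 1×option 3: weight 38, value 228
Best: $260.

$260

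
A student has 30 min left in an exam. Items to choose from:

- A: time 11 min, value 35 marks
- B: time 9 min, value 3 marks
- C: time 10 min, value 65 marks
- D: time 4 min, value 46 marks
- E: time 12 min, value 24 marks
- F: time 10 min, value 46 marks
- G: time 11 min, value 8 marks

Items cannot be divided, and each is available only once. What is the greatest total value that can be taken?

Check high-value combinations within 30 min:
- C+D+F: time 10+4+10=24, value 65+46+46=157
- A+C+D: time 11+10+4=25, value 35+65+46=146
- C+D+E: time 10+4+12=26, value 65+46+24=135
- A+D+F: time 11+4+10=25, value 35+46+46=127
Best: 157 marks.

157 marks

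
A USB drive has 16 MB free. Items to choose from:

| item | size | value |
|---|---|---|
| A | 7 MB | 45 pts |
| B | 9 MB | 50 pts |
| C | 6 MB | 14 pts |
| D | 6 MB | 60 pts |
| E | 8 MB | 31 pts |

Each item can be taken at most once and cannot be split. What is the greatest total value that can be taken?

Check high-value combinations within 16 MB:
- B+D: size 9+6=15, value 50+60=110
- A+D: size 7+6=13, value 45+60=105
- A+B: size 7+9=16, value 45+50=95
Best: 110 pts.

110 pts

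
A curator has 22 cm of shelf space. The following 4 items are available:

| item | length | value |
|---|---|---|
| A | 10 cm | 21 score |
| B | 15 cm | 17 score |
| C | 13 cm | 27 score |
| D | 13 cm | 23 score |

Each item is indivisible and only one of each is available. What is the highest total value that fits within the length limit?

27 score

Check high-value combinations within 22 cm:
- C: length 13, value 27
- D: length 13, value 23
- A: length 10, value 21
- B: length 15, value 17
Best: 27 score.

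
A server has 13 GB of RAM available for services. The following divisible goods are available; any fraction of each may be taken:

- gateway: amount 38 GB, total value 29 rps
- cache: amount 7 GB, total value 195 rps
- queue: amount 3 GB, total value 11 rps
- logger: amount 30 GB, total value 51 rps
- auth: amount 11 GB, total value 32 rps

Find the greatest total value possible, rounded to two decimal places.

Take in order of value per unit:
- cache (195/7 per unit): all 7 → value 195, running total 195.00
- queue (11/3 per unit): all 3 → value 11, running total 206.00
- auth (32/11 per unit): 3 of 11 → value 3×32/11 = 8.7273, running total 214.73
Total 214.73.

214.73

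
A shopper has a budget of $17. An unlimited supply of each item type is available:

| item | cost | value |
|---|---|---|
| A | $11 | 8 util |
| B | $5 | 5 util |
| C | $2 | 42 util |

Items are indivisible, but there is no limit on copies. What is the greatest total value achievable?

336 util

Best value-per-unit is C at 42/2, and filling with it alone uses cost 8×2=16. No mix of the others beats 8×42 = 336.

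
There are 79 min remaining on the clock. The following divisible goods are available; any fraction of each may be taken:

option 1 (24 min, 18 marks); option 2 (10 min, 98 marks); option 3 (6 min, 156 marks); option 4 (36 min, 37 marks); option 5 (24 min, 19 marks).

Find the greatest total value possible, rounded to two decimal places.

Take in order of value per unit:
- option 3 (156/6 per unit): all 6 → value 156, running total 156.00
- option 2 (98/10 per unit): all 10 → value 98, running total 254.00
- option 4 (37/36 per unit): all 36 → value 37, running total 291.00
- option 5 (19/24 per unit): all 24 → value 19, running total 310.00
- option 1 (18/24 per unit): 3 of 24 → value 3×18/24 = 2.2500, running total 312.25
Total 312.25.

312.25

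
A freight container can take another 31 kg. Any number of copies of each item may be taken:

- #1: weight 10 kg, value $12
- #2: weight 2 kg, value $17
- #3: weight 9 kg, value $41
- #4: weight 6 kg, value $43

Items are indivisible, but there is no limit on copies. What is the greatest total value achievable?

Best value-per-unit is #2 at 17/2, and filling with it alone uses weight 15×2=30. No mix of the others beats 15×17 = 255.

$255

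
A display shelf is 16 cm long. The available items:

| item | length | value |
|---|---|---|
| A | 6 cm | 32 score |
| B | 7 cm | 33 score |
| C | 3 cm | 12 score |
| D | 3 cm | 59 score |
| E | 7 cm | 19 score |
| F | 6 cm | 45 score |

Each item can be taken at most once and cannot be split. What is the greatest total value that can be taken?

137 score

This is a 0/1 knapsack; check combinations near the capacity.
- B+D+F: length 7+3+6=16, value 33+59+45=137
- A+D+F: length 6+3+6=15, value 32+59+45=136
- A+B+D: length 6+7+3=16, value 32+33+59=124
- D+E+F: length 3+7+6=16, value 59+19+45=123
- C+D+F: length 3+3+6=12, value 12+59+45=116
Best: 137 score.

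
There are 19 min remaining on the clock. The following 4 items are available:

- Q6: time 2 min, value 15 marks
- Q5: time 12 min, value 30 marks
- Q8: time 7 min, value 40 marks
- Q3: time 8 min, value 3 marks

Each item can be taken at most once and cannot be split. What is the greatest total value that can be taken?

Check high-value combinations within 19 min:
- Q5+Q8: time 12+7=19, value 30+40=70
- Q6+Q8+Q3: time 2+7+8=17, value 15+40+3=58
- Q6+Q8: time 2+7=9, value 15+40=55
- Q6+Q5: time 2+12=14, value 15+30=45
Best: 70 marks.

70 marks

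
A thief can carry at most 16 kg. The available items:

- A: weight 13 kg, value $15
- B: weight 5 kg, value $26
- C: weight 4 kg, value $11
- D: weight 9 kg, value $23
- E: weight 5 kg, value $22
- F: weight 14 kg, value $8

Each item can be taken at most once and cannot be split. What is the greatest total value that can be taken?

This is a 0/1 knapsack; check combinations near the capacity.
- B+C+E: weight 5+4+5=14, value 26+11+22=59
- B+D: weight 5+9=14, value 26+23=49
- B+E: weight 5+5=10, value 26+22=48
- D+E: weight 9+5=14, value 23+22=45
- B+C: weight 5+4=9, value 26+11=37
Best: $59.

$59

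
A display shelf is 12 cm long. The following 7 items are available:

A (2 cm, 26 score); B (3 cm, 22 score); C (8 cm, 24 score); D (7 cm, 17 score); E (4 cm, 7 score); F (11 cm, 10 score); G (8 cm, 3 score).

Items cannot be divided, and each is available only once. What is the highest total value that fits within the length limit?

65 score

Check high-value combinations within 12 cm:
- A+B+D: length 2+3+7=12, value 26+22+17=65
- A+B+E: length 2+3+4=9, value 26+22+7=55
- A+C: length 2+8=10, value 26+24=50
- A+B: length 2+3=5, value 26+22=48
Best: 65 score.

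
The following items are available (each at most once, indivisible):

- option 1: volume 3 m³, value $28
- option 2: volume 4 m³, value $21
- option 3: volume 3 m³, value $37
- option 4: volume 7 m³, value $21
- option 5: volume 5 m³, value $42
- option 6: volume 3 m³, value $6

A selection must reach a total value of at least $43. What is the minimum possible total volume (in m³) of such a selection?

6

Subsets with value ≥ 43, sorted by total volume:
- option 1+option 3: volume 6, value 65
- option 3+option 6: volume 6, value 43
- option 2+option 3: volume 7, value 58
- option 1+option 2: volume 7, value 49
Minimum volume: 6 m³.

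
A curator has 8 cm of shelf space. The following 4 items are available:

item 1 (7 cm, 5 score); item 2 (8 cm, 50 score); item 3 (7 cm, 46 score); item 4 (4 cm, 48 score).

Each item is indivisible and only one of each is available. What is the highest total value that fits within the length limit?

50 score

Check high-value combinations within 8 cm:
- item 2: length 8, value 50
- item 4: length 4, value 48
- item 3: length 7, value 46
Best: 50 score.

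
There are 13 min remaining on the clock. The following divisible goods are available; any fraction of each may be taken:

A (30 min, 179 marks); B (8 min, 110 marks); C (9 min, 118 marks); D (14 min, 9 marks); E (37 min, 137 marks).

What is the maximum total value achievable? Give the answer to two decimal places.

175.56

Take in order of value per unit:
- B (110/8 per unit): all 8 → value 110, running total 110.00
- C (118/9 per unit): 5 of 9 → value 5×118/9 = 65.5556, running total 175.56
Total 175.56.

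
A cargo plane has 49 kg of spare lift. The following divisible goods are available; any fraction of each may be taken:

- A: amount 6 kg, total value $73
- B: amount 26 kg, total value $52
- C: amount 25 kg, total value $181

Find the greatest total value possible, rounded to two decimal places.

290.00

Take in order of value per unit:
- A (73/6 per unit): all 6 → value 73, running total 73.00
- C (181/25 per unit): all 25 → value 181, running total 254.00
- B (52/26 per unit): 18 of 26 → value 18×52/26 = 36.0000, running total 290.00
Total 290.00.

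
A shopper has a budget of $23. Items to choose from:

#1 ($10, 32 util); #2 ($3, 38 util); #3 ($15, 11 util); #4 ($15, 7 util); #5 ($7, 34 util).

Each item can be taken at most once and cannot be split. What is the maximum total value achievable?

104 util

This is a 0/1 knapsack; check combinations near the capacity.
- #1+#2+#5: cost 10+3+7=20, value 32+38+34=104
- #2+#5: cost 3+7=10, value 38+34=72
- #1+#2: cost 10+3=13, value 32+38=70
- #1+#5: cost 10+7=17, value 32+34=66
Best: 104 util.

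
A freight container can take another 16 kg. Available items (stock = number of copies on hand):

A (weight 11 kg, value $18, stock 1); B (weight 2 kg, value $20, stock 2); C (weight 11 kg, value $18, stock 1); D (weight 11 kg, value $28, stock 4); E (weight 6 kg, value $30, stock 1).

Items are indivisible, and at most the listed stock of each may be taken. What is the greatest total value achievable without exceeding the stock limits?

Best selections within weight 16 and stock limits:
- 2×B + 1×E: weight 10, value 70
- 2×B + 1×D: weight 15, value 68
- 2×B + 1×C: weight 15, value 58
Best: $70.

$70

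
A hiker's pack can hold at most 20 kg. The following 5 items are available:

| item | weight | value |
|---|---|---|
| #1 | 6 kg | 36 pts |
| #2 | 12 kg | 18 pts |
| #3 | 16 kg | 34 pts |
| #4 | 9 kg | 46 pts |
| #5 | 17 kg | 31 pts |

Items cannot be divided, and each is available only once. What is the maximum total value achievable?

Check high-value combinations within 20 kg:
- #1+#4: weight 6+9=15, value 36+46=82
- #1+#2: weight 6+12=18, value 36+18=54
- #4: weight 9, value 46
- #1: weight 6, value 36
- #3: weight 16, value 34
Best: 82 pts.

82 pts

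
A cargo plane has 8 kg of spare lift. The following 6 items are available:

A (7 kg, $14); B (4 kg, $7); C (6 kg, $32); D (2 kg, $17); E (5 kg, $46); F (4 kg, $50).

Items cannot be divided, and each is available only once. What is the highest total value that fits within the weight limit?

$67

Check high-value combinations within 8 kg:
- D+F: weight 2+4=6, value 17+50=67
- D+E: weight 2+5=7, value 17+46=63
- B+F: weight 4+4=8, value 7+50=57
- F: weight 4, value 50
Best: $67.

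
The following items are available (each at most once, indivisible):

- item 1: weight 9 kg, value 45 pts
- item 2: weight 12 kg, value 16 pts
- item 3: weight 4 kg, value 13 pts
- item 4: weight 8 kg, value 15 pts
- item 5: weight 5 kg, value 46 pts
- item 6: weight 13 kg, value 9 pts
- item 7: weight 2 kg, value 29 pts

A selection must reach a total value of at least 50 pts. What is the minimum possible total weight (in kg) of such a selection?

Subsets with value ≥ 50, sorted by total weight:
- item 5+item 7: weight 7, value 75
- item 3+item 5: weight 9, value 59
Minimum weight: 7 kg.

7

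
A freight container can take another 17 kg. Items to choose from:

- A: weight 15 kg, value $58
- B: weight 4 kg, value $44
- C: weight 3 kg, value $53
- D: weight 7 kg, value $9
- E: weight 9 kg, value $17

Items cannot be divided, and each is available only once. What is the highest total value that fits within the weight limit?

$114

Check high-value combinations within 17 kg:
- B+C+E: weight 4+3+9=16, value 44+53+17=114
- B+C+D: weight 4+3+7=14, value 44+53+9=106
- B+C: weight 4+3=7, value 44+53=97
- C+E: weight 3+9=12, value 53+17=70
- C+D: weight 3+7=10, value 53+9=62
Best: $114.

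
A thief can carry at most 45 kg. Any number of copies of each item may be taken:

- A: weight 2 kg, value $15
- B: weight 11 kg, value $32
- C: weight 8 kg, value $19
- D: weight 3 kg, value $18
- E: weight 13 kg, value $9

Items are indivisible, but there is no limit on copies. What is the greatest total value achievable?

Best value-per-unit is A at 15/2; filling with it alone gives 22×15 = 330.
Optimal mix: 21×A + 1×D → weight 45, value 333.

$333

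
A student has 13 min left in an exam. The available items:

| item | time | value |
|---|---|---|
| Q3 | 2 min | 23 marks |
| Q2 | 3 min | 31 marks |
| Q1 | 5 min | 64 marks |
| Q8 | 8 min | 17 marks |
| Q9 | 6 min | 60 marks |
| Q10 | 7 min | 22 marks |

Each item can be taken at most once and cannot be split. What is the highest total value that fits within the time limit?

147 marks

Check high-value combinations within 13 min:
- Q3+Q1+Q9: time 2+5+6=13, value 23+64+60=147
- Q1+Q9: time 5+6=11, value 64+60=124
- Q3+Q2+Q1: time 2+3+5=10, value 23+31+64=118
- Q3+Q2+Q9: time 2+3+6=11, value 23+31+60=114
Best: 147 marks.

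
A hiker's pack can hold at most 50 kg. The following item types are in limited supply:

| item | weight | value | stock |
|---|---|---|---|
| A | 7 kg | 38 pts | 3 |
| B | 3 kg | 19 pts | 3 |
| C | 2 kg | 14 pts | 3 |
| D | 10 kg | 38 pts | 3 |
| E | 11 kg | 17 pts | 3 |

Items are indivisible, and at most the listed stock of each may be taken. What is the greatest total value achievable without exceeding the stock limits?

Best selections within weight 50 and stock limits:
- 3×A + 3×B + 3×C + 1×D: weight 46, value 251
- 2×A + 3×B + 3×C + 2×D: weight 49, value 251
- 3×A + 1×B + 3×C + 2×D: weight 50, value 251
Best: 251 pts.

251 pts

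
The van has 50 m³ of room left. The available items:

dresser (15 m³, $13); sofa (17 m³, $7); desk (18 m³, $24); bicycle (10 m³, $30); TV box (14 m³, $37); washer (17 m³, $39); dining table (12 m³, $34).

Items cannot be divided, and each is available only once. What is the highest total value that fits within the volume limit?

$110

This is a 0/1 knapsack; check combinations near the capacity.
- TV box+washer+dining table: volume 14+17+12=43, value 37+39+34=110
- bicycle+TV box+washer: volume 10+14+17=41, value 30+37+39=106
- bicycle+washer+dining table: volume 10+17+12=39, value 30+39+34=103
- bicycle+TV box+dining table: volume 10+14+12=36, value 30+37+34=101
- desk+TV box+washer: volume 18+14+17=49, value 24+37+39=100
Best: $110.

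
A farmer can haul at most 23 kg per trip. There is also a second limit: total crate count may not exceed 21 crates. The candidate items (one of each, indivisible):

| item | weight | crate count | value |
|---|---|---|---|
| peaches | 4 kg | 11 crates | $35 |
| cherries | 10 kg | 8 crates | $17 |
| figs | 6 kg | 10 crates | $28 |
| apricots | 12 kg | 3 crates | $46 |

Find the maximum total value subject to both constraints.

$81

Feasible sets respecting both limits:
- peaches+apricots: weight 16, crate count 14, value 81
- figs+apricots: weight 18, crate count 13, value 74
- peaches+figs: weight 10, crate count 21, value 63
Best: $81.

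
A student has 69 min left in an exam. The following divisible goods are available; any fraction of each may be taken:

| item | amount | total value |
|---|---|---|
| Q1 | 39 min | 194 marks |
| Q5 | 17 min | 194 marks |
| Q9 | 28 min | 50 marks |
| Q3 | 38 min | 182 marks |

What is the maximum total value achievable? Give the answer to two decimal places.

450.26

Take in order of value per unit:
- Q5 (194/17 per unit): all 17 → value 194, running total 194.00
- Q1 (194/39 per unit): all 39 → value 194, running total 388.00
- Q3 (182/38 per unit): 13 of 38 → value 13×182/38 = 62.2632, running total 450.26
Total 450.26.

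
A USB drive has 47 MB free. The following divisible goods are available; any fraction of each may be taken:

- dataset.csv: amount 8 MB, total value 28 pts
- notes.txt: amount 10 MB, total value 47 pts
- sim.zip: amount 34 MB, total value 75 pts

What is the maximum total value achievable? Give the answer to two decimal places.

138.97

Take in order of value per unit:
- notes.txt (47/10 per unit): all 10 → value 47, running total 47.00
- dataset.csv (28/8 per unit): all 8 → value 28, running total 75.00
- sim.zip (75/34 per unit): 29 of 34 → value 29×75/34 = 63.9706, running total 138.97
Total 138.97.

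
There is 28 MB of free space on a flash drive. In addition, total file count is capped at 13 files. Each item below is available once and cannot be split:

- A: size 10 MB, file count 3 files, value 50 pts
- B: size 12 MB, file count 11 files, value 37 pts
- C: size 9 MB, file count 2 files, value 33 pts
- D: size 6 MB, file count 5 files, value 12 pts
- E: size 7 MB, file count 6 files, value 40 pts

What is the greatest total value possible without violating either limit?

Feasible sets respecting both limits:
- A+C+E: size 26, file count 11, value 123
- A+C+D: size 25, file count 10, value 95
- A+E: size 17, file count 9, value 90
- C+D+E: size 22, file count 13, value 85
Best: 123 pts.

123 pts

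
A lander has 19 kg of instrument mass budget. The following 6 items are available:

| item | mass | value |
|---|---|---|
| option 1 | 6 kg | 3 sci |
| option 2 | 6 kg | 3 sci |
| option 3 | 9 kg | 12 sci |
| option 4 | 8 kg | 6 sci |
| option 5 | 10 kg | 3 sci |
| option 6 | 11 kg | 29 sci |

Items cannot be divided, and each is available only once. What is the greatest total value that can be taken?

35 sci

This is a 0/1 knapsack; check combinations near the capacity.
- option 4+option 6: mass 8+11=19, value 6+29=35
- option 1+option 6: mass 6+11=17, value 3+29=32
- option 2+option 6: mass 6+11=17, value 3+29=32
- option 6: mass 11, value 29
Best: 35 sci.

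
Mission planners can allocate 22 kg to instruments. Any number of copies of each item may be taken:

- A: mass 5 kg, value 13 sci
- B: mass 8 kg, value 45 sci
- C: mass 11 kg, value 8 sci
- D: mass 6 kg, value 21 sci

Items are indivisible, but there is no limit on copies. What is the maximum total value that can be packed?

111 sci

Best value-per-unit is B at 45/8; filling with it alone gives 2×45 = 90.
Optimal mix: 2×B + 1×D → mass 22, value 111.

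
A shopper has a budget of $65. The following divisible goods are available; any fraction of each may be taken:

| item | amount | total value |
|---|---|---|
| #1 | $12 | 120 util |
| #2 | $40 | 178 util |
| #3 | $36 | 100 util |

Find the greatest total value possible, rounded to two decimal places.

Take in order of value per unit:
- #1 (120/12 per unit): all 12 → value 120, running total 120.00
- #2 (178/40 per unit): all 40 → value 178, running total 298.00
- #3 (100/36 per unit): 13 of 36 → value 13×100/36 = 36.1111, running total 334.11
Total 334.11.

334.11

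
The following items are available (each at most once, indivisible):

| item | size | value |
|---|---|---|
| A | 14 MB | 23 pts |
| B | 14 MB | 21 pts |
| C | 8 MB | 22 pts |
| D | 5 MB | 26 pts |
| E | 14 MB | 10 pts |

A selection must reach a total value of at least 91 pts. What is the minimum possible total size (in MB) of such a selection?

Subsets with value ≥ 91, sorted by total size:
- A+B+C+D: size 41, value 92
- A+B+C+D+E: size 55, value 102
Minimum size: 41 MB.

41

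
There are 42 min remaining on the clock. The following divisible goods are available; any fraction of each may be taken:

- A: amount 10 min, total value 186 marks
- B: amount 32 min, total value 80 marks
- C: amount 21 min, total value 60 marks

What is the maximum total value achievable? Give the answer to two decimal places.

Take in order of value per unit:
- A (186/10 per unit): all 10 → value 186, running total 186.00
- C (60/21 per unit): all 21 → value 60, running total 246.00
- B (80/32 per unit): 11 of 32 → value 11×80/32 = 27.5000, running total 273.50
Total 273.50.

273.50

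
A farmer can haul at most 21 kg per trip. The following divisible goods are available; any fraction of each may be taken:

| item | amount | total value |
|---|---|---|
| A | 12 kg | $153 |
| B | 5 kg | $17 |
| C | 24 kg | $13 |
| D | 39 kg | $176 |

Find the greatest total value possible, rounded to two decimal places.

193.62

Take in order of value per unit:
- A (153/12 per unit): all 12 → value 153, running total 153.00
- D (176/39 per unit): 9 of 39 → value 9×176/39 = 40.6154, running total 193.62
Total 193.62.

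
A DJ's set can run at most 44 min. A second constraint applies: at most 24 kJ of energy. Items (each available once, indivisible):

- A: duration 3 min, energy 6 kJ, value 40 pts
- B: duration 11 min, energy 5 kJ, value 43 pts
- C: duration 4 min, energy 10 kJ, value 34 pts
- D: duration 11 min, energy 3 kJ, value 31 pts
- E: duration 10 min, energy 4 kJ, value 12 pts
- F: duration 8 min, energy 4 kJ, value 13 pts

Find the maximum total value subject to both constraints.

Feasible sets respecting both limits:
- A+B+C+D: duration 29, energy 24, value 148
- A+B+D+E+F: duration 43, energy 22, value 139
- A+B+D+F: duration 33, energy 18, value 127
Best: 148 pts.

148 pts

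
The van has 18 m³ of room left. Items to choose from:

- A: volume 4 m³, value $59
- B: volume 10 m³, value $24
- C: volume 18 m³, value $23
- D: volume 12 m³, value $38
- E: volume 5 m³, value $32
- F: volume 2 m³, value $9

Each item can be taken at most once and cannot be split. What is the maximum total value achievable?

Check high-value combinations within 18 m³:
- A+D+F: volume 4+12+2=18, value 59+38+9=106
- A+E+F: volume 4+5+2=11, value 59+32+9=100
- A+D: volume 4+12=16, value 59+38=97
Best: $106.

$106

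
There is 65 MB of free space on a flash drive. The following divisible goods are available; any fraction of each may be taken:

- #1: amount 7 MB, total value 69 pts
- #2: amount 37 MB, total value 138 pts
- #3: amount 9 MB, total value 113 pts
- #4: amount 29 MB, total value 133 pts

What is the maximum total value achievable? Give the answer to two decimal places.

389.59

Take in order of value per unit:
- #3 (113/9 per unit): all 9 → value 113, running total 113.00
- #1 (69/7 per unit): all 7 → value 69, running total 182.00
- #4 (133/29 per unit): all 29 → value 133, running total 315.00
- #2 (138/37 per unit): 20 of 37 → value 20×138/37 = 74.5946, running total 389.59
Total 389.59.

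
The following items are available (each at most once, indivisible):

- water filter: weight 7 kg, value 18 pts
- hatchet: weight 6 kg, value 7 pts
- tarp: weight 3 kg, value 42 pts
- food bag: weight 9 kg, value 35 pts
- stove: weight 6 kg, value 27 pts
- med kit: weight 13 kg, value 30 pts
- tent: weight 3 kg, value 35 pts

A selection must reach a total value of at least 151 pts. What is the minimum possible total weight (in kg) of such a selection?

Subsets with value ≥ 151, sorted by total weight:
- water filter+tarp+food bag+stove+tent: weight 28, value 157
- water filter+tarp+stove+med kit+tent: weight 32, value 152
Minimum weight: 28 kg.

28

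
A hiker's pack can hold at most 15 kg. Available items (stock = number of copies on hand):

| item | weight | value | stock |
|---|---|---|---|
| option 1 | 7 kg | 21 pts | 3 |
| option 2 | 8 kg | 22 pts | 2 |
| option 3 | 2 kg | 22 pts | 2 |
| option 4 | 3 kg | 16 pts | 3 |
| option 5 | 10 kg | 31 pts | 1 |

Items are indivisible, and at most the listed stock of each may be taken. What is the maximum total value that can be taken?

92 pts

Top feasible selections:
- 2×option 3 + 3×option 4: weight 13, value 92
- 1×option 2 + 2×option 3 + 1×option 4: weight 15, value 82
Best: 92 pts.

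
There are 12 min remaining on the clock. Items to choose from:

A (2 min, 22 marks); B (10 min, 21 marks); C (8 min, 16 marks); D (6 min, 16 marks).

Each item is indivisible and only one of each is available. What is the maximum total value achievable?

43 marks

Check high-value combinations within 12 min:
- A+B: time 2+10=12, value 22+21=43
- A+D: time 2+6=8, value 22+16=38
- A+C: time 2+8=10, value 22+16=38
Best: 43 marks.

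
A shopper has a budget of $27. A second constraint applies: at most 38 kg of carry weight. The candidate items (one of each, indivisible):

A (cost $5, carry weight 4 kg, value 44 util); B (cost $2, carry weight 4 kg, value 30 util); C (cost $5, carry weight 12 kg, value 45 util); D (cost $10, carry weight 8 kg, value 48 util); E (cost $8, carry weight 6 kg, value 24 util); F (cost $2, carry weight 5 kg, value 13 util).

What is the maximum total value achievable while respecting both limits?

180 util

Feasible sets respecting both limits:
- A+B+C+D+F: cost 24, carry weight 33, value 180
- A+B+C+D: cost 22, carry weight 28, value 167
- B+C+D+E+F: cost 27, carry weight 35, value 160
- A+B+D+E+F: cost 27, carry weight 27, value 159
Best: 180 util.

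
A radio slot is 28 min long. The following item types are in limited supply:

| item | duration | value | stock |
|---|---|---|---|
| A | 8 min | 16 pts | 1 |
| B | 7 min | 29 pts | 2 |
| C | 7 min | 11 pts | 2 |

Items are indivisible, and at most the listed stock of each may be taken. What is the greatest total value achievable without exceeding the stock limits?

80 pts

Top feasible selections:
- 2×B + 2×C: duration 28, value 80
- 1×A + 2×B: duration 22, value 74
- 2×B + 1×C: duration 21, value 69
Best: 80 pts.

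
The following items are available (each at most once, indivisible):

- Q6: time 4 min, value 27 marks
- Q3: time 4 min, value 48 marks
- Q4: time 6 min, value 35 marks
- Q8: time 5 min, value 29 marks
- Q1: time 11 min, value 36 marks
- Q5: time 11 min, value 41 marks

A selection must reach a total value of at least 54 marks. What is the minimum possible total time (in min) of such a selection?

8

Subsets with value ≥ 54, sorted by total time:
- Q6+Q3: time 8, value 75
- Q3+Q8: time 9, value 77
- Q6+Q8: time 9, value 56
- Q3+Q4: time 10, value 83
Minimum time: 8 min.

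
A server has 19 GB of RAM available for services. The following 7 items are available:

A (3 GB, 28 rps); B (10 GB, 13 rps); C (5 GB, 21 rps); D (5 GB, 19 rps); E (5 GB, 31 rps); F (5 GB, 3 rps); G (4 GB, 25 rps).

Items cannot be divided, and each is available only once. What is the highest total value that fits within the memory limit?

Check high-value combinations within 19 GB:
- A+C+E+G: memory 3+5+5+4=17, value 28+21+31+25=105
- A+D+E+G: memory 3+5+5+4=17, value 28+19+31+25=103
- A+C+D+E: memory 3+5+5+5=18, value 28+21+19+31=99
- C+D+E+G: memory 5+5+5+4=19, value 21+19+31+25=96
- A+C+D+G: memory 3+5+5+4=17, value 28+21+19+25=93
Best: 105 rps.

105 rps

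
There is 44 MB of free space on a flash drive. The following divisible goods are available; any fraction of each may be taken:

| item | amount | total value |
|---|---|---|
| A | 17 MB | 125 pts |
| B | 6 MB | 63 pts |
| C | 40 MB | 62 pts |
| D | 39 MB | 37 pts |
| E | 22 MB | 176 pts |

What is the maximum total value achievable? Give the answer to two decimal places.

Take in order of value per unit:
- B (63/6 per unit): all 6 → value 63, running total 63.00
- E (176/22 per unit): all 22 → value 176, running total 239.00
- A (125/17 per unit): 16 of 17 → value 16×125/17 = 117.6471, running total 356.65
Total 356.65.

356.65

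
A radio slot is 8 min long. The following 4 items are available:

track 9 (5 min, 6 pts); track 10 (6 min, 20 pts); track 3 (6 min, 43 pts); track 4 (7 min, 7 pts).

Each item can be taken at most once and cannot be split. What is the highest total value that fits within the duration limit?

This is a 0/1 knapsack; check combinations near the capacity.
- track 3: duration 6, value 43
- track 10: duration 6, value 20
- track 4: duration 7, value 7
Best: 43 pts.

43 pts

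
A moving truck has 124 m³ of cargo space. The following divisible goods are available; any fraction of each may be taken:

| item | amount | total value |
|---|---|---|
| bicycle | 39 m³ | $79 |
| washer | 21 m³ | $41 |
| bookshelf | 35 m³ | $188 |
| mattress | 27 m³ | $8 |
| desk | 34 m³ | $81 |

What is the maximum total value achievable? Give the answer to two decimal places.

379.24

Take in order of value per unit:
- bookshelf (188/35 per unit): all 35 → value 188, running total 188.00
- desk (81/34 per unit): all 34 → value 81, running total 269.00
- bicycle (79/39 per unit): all 39 → value 79, running total 348.00
- washer (41/21 per unit): 16 of 21 → value 16×41/21 = 31.2381, running total 379.24
Total 379.24.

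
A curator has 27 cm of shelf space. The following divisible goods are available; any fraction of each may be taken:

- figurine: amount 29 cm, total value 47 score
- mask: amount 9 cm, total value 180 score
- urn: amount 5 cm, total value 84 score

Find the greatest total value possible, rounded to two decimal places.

285.07

Take in order of value per unit:
- mask (180/9 per unit): all 9 → value 180, running total 180.00
- urn (84/5 per unit): all 5 → value 84, running total 264.00
- figurine (47/29 per unit): 13 of 29 → value 13×47/29 = 21.0690, running total 285.07
Total 285.07.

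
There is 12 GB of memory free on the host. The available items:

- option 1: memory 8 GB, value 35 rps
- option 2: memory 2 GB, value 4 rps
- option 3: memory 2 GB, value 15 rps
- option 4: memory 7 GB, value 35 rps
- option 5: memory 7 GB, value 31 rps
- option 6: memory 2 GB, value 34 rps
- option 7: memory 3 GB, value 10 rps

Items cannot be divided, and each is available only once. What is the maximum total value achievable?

84 rps

Check high-value combinations within 12 GB:
- option 3+option 4+option 6: memory 2+7+2=11, value 15+35+34=84
- option 1+option 3+option 6: memory 8+2+2=12, value 35+15+34=84
- option 3+option 5+option 6: memory 2+7+2=11, value 15+31+34=80
Best: 84 rps.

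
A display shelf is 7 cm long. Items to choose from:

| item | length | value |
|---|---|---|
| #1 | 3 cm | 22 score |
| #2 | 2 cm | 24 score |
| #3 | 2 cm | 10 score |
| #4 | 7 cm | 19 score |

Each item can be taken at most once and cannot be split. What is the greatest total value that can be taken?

56 score

Check high-value combinations within 7 cm:
- #1+#2+#3: length 3+2+2=7, value 22+24+10=56
- #1+#2: length 3+2=5, value 22+24=46
- #2+#3: length 2+2=4, value 24+10=34
Best: 56 score.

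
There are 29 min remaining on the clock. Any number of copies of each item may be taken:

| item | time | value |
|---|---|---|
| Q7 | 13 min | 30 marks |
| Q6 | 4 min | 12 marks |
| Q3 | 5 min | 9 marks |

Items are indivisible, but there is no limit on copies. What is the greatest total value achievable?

84 marks

Best value-per-unit is Q6 at 12/4, and filling with it alone uses time 7×4=28. No mix of the others beats 7×12 = 84.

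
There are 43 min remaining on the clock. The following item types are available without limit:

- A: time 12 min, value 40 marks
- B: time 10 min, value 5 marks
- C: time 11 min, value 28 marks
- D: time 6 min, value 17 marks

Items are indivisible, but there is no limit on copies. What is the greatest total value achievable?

Best value-per-unit is A at 40/12; filling with it alone gives 3×40 = 120.
Optimal mix: 3×A + 1×D → time 42, value 137.

137 marks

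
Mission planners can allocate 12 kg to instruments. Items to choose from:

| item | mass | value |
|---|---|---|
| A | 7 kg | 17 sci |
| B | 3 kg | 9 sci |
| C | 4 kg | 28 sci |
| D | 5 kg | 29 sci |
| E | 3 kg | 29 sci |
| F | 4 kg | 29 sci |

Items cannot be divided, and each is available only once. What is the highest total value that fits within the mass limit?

87 sci

Check high-value combinations within 12 kg:
- D+E+F: mass 5+3+4=12, value 29+29+29=87
- C+E+F: mass 4+3+4=11, value 28+29+29=86
- C+D+E: mass 4+5+3=12, value 28+29+29=86
Best: 87 sci.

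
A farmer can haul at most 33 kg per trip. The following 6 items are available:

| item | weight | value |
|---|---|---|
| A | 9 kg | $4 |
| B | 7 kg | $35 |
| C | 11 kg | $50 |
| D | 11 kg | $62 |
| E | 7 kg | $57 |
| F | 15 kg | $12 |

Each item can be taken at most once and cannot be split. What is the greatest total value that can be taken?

$169

Check high-value combinations within 33 kg:
- C+D+E: weight 11+11+7=29, value 50+62+57=169
- B+D+E: weight 7+11+7=25, value 35+62+57=154
- B+C+D: weight 7+11+11=29, value 35+50+62=147
Best: $169.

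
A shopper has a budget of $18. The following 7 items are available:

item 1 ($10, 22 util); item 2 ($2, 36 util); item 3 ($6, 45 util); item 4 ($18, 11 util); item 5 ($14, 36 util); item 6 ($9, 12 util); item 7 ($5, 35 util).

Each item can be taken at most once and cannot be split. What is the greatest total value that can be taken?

116 util

Check high-value combinations within $18:
- item 2+item 3+item 7: cost 2+6+5=13, value 36+45+35=116
- item 1+item 2+item 3: cost 10+2+6=18, value 22+36+45=103
- item 2+item 3+item 6: cost 2+6+9=17, value 36+45+12=93
Best: 116 util.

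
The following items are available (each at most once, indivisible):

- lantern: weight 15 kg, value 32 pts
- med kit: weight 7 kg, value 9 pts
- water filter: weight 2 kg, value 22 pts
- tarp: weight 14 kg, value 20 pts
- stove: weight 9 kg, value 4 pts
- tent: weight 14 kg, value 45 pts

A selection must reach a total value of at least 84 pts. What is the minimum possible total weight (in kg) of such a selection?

30

Subsets with value ≥ 84, sorted by total weight:
- water filter+tarp+tent: weight 30, value 87
- lantern+water filter+tent: weight 31, value 99
- lantern+med kit+tent: weight 36, value 86
Minimum weight: 30 kg.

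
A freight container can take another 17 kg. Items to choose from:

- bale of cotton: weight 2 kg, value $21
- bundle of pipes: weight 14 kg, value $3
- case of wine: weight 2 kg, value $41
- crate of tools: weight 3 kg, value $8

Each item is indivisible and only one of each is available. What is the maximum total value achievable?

$70

Check high-value combinations within 17 kg:
- bale of cotton+case of wine+crate of tools: weight 2+2+3=7, value 21+41+8=70
- bale of cotton+case of wine: weight 2+2=4, value 21+41=62
- case of wine+crate of tools: weight 2+3=5, value 41+8=49
- bundle of pipes+case of wine: weight 14+2=16, value 3+41=44
Best: $70.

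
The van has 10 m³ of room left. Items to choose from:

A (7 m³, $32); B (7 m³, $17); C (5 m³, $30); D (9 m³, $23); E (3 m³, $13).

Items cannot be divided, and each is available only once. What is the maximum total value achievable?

$45

Check high-value combinations within 10 m³:
- A+E: volume 7+3=10, value 32+13=45
- C+E: volume 5+3=8, value 30+13=43
- A: volume 7, value 32
Best: $45.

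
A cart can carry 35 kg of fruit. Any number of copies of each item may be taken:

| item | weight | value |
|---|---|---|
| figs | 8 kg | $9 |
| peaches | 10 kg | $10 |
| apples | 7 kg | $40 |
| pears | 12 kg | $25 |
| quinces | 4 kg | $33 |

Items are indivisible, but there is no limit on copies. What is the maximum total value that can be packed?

$271

Best value-per-unit is quinces at 33/4; filling with it alone gives 8×33 = 264.
Optimal mix: 1×apples + 7×quinces → weight 35, value 271.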